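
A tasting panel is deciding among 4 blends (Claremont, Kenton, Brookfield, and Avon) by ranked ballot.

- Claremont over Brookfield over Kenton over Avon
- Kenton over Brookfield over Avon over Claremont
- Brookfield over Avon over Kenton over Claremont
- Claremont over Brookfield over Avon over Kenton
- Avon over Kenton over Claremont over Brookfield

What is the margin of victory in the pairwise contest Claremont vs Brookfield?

1

Ballots ranking Claremont above Brookfield: 3.
Ballots ranking Brookfield above Claremont: 2.
Claremont wins 3–2, a margin of 1.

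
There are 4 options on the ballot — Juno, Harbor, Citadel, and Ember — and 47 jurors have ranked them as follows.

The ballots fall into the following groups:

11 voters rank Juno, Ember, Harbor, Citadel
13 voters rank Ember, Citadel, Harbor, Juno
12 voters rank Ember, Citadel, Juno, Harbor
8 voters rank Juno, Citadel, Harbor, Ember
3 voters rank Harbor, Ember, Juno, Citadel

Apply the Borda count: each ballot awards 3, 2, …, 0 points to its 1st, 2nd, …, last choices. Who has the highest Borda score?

Borda scores:
  Juno: 11·3 + 13·0 + 12·1 + 8·3 + 3·1 = 72
  Harbor: 11·1 + 13·1 + 12·0 + 8·1 + 3·3 = 41
  Citadel: 11·0 + 13·2 + 12·2 + 8·2 + 3·0 = 66
  Ember: 11·2 + 13·3 + 12·3 + 8·0 + 3·2 = 103
Ember has the highest total.

Ember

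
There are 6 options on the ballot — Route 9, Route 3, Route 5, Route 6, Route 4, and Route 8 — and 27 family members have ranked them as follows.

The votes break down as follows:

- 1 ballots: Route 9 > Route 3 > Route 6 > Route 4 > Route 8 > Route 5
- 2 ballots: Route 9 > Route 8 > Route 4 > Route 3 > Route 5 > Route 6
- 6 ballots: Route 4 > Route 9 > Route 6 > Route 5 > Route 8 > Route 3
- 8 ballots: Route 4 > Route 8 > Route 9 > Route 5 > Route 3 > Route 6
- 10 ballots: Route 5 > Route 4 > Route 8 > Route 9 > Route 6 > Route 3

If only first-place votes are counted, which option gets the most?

First-place vote totals:
  Route 9: 3
  Route 3: 0
  Route 5: 10
  Route 6: 0
  Route 4: 14
  Route 8: 0
Route 4 has the most first-place votes.

Route 4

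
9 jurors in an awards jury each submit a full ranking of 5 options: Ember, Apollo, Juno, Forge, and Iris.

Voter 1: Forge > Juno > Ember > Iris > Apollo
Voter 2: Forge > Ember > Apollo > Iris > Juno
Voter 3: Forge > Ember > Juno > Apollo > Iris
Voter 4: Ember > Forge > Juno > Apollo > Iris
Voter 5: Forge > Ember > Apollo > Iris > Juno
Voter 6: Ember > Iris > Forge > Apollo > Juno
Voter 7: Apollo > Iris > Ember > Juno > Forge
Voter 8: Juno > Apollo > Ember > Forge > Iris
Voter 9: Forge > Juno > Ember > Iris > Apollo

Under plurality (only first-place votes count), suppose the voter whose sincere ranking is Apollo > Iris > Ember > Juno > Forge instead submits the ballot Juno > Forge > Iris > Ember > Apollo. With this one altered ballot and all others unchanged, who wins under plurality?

Forge

First-place totals with the altered ballot: Ember 2, Apollo 0, Juno 2, Forge 5, Iris 0.
The winner is unchanged: still Forge.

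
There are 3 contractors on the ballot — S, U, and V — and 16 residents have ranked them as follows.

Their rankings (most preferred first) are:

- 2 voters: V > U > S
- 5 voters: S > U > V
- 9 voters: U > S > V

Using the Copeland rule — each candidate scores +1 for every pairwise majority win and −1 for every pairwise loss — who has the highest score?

U

Pairwise results:
  S vs U: U wins 11–5.
  S vs V: S wins 14–2.
  U vs V: U wins 14–2.
Copeland scores (wins − losses):
  S: 1 − 1 = 0
  U: 2 − 0 = 2
  V: 0 − 2 = -2
U has the best Copeland score.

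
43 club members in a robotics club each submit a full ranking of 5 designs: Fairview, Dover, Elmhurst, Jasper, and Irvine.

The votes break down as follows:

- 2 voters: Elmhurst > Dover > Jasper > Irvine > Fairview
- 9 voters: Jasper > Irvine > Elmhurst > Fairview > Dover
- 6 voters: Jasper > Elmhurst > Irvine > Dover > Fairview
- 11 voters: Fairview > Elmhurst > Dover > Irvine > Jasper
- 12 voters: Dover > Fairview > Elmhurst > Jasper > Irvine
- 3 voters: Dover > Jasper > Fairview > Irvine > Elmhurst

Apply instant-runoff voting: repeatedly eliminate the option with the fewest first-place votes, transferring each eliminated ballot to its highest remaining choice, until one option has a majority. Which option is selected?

Round 1: Dover 15, Jasper 15, Fairview 11, Elmhurst 2, Irvine 0. Irvine has the fewest and is eliminated.
Round 2: Dover 15, Jasper 15, Fairview 11, Elmhurst 2. Elmhurst has the fewest and is eliminated.
Round 3: Dover 17, Jasper 15, Fairview 11. Fairview has the fewest and is eliminated.
Round 4: Dover 28, Jasper 15. Dover has a majority.

Dover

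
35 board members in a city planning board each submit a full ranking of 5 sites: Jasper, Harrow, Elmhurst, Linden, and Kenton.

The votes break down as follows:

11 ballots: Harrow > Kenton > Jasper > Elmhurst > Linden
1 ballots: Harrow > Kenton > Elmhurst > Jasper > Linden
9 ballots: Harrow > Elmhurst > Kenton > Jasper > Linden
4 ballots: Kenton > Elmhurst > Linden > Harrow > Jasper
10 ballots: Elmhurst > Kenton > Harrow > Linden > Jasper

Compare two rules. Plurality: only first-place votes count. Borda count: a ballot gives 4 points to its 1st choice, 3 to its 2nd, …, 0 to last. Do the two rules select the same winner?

Yes

Plurality first-place counts: Jasper 0, Harrow 21, Elmhurst 10, Linden 0, Kenton 4 → Harrow.
Borda totals: Jasper 32, Harrow 108, Elmhurst 92, Linden 18, Kenton 100 → Harrow.
The two rules agree on Harrow.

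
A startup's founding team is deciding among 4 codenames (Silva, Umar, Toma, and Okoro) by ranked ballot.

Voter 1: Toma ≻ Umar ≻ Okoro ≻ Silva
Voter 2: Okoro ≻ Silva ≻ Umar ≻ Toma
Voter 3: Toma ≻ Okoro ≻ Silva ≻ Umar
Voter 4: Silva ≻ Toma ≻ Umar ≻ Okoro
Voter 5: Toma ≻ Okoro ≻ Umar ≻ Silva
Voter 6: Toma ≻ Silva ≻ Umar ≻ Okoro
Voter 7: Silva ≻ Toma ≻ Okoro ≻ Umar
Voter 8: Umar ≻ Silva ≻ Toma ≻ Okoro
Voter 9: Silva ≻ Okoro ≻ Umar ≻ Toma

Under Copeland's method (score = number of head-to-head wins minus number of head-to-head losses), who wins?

Pairwise results:
  Silva vs Umar: Silva wins 6–3.
  Silva vs Toma: Silva wins 5–4.
  Silva vs Okoro: Silva wins 5–4.
  Umar vs Toma: Toma wins 6–3.
  Umar vs Okoro: Okoro wins 5–4.
  Toma vs Okoro: Toma wins 7–2.
Copeland scores (wins − losses):
  Silva: 3 − 0 = 3
  Umar: 0 − 3 = -3
  Toma: 2 − 1 = 1
  Okoro: 1 − 2 = -1
Silva has the best Copeland score.

Silva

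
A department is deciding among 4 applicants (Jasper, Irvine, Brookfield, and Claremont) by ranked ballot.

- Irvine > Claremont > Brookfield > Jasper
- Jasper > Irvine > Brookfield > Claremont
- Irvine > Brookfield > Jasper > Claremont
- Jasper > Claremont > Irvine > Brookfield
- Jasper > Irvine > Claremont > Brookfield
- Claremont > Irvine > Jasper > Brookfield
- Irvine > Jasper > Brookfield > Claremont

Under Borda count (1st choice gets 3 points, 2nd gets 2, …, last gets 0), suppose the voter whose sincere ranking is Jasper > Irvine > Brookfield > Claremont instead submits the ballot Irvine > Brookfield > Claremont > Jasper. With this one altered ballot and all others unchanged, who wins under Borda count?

Irvine

Borda totals with the altered ballot: Jasper 10, Irvine 17, Brookfield 6, Claremont 9.
The winner is unchanged: still Irvine.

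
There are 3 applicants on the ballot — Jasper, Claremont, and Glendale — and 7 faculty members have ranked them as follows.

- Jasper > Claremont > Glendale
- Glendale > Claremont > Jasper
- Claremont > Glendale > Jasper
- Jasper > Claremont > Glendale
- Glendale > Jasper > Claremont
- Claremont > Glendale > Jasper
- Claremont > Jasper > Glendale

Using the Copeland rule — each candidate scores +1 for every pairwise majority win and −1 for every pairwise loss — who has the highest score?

Pairwise results:
  Jasper vs Claremont: Claremont wins 4–3.
  Jasper vs Glendale: Glendale wins 4–3.
  Claremont vs Glendale: Claremont wins 5–2.
Copeland scores (wins − losses):
  Jasper: 0 − 2 = -2
  Claremont: 2 − 0 = 2
  Glendale: 1 − 1 = 0
Claremont has the best Copeland score.

Claremont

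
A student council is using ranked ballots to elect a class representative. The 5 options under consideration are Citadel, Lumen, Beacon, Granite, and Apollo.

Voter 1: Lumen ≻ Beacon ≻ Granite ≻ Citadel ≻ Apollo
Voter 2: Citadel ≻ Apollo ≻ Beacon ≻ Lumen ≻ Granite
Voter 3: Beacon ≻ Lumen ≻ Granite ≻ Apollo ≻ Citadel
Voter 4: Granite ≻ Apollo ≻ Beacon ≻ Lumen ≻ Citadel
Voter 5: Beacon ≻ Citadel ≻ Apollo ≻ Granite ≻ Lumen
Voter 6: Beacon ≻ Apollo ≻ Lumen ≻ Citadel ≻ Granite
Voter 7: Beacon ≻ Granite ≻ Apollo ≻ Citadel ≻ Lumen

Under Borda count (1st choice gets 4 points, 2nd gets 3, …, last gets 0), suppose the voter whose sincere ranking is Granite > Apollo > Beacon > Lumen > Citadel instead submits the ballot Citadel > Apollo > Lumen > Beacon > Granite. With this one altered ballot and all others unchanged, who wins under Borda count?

Beacon

Borda totals with the altered ballot: Citadel 14, Lumen 12, Beacon 22, Granite 8, Apollo 14.
The winner is unchanged: still Beacon.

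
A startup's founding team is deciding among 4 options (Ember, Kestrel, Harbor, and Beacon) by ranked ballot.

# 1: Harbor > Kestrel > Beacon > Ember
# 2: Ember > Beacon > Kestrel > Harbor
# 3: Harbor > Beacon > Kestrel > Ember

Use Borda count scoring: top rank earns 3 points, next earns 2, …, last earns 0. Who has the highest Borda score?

Borda scores:
  Ember: 0 + 3 + 0 = 3
  Kestrel: 2 + 1 + 1 = 4
  Harbor: 3 + 0 + 3 = 6
  Beacon: 1 + 2 + 2 = 5
Harbor has the highest total.

Harbor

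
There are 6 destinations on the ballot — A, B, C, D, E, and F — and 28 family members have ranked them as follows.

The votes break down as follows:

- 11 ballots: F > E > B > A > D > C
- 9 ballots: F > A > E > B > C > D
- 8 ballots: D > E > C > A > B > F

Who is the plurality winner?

First-place vote totals:
  A: 0
  B: 0
  C: 0
  D: 8
  E: 0
  F: 20
F has the most first-place votes.

F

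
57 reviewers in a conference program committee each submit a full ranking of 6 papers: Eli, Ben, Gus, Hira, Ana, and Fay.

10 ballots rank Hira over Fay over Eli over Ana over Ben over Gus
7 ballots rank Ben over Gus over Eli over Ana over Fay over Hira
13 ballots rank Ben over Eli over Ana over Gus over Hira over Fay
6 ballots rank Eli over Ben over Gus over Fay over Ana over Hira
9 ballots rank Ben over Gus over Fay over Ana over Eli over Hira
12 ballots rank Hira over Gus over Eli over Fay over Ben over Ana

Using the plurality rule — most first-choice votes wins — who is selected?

First-place vote totals:
  Eli: 6
  Ben: 29
  Gus: 0
  Hira: 22
  Ana: 0
  Fay: 0
Ben has the most first-place votes.

Ben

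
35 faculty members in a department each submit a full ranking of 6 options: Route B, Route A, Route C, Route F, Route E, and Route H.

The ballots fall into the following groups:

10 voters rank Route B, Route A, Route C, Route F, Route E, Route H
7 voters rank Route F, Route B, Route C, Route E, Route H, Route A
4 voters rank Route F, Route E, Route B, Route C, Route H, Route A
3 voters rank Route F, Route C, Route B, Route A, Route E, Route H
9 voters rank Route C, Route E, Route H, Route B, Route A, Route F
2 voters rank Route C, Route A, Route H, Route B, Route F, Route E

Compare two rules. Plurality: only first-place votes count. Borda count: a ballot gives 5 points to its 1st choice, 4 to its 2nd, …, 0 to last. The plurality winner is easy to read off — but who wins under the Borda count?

Plurality first-place counts: Route B 10, Route A 0, Route C 11, Route F 14, Route E 0, Route H 0 → Route F.
Borda totals: Route B 121, Route A 63, Route C 126, Route F 92, Route E 79, Route H 44 → Route C.

Route C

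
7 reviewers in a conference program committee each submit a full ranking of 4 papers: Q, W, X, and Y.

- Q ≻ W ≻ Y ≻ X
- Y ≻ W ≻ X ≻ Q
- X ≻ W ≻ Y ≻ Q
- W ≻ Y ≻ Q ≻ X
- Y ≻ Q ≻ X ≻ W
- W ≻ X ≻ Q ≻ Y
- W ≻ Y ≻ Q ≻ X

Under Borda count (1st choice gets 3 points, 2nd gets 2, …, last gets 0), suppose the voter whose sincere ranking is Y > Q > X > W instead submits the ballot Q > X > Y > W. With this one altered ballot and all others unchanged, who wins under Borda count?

Borda totals with the altered ballot: Q 9, W 15, X 8, Y 10.
The winner is unchanged: still W.

W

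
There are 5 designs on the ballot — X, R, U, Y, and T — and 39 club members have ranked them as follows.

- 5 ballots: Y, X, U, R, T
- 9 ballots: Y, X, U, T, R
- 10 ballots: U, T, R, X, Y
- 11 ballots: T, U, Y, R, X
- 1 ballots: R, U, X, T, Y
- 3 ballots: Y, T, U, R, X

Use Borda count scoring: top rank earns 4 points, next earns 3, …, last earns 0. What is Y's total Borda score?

Borda scores:
  X: 5·3 + 9·3 + 10·1 + 11·0 + 2 + 3·0 = 54
  R: 5·1 + 9·0 + 10·2 + 11·1 + 4 + 3·1 = 43
  U: 5·2 + 9·2 + 10·4 + 11·3 + 3 + 3·2 = 110
  Y: 5·4 + 9·4 + 10·0 + 11·2 + 0 + 3·4 = 90
  T: 5·0 + 9·1 + 10·3 + 11·4 + 1 + 3·3 = 93

90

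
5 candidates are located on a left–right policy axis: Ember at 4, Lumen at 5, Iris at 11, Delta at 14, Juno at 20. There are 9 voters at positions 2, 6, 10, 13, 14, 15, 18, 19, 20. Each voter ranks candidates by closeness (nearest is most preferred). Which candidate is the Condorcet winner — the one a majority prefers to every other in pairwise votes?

With single-peaked preferences on a line, the Condorcet winner is the candidate closest to the median voter.
The median voter (position 14) is closest to Delta at 14.
Check: Delta vs Lumen — voters closer to Delta: 7 of 9.

Delta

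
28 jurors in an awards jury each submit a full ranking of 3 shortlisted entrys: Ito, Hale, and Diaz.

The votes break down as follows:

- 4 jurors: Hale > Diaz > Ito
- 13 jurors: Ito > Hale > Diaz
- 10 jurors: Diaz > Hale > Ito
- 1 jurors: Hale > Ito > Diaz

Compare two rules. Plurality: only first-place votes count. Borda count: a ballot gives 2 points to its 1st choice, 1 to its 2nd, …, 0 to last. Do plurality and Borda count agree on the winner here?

No

Plurality first-place counts: Ito 13, Hale 5, Diaz 10 → Ito.
Borda totals: Ito 27, Hale 33, Diaz 24 → Hale.
The two rules disagree: plurality picks Ito, Borda picks Hale.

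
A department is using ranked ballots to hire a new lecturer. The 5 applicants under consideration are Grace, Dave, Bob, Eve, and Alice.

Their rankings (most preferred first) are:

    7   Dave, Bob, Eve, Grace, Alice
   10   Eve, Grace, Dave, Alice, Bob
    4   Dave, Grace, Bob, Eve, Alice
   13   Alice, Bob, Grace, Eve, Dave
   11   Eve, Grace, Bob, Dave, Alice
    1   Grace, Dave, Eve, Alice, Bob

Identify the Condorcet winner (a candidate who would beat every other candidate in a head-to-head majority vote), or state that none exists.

Head-to-head results (46 voters total):
Grace vs Dave: Grace wins 35–11.
Grace vs Bob: Grace wins 26–20.
Grace vs Eve: Eve wins 28–18.
Grace vs Alice: Grace wins 33–13.
Dave vs Bob: Bob wins 24–22.
Dave vs Eve: Eve wins 34–12.
Dave vs Alice: Dave wins 33–13.
Bob vs Eve: Bob wins 24–22.
Bob vs Alice: Alice wins 24–22.
Eve vs Alice: Eve wins 33–13.
No candidate beats all others: Grace beats Bob beats Eve beats Grace, a majority cycle.

No Condorcet winner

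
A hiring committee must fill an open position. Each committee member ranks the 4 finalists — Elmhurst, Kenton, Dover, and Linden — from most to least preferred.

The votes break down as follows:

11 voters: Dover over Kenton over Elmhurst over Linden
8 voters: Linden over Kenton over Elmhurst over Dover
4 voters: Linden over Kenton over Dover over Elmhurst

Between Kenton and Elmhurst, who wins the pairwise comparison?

Kenton

Ballots ranking Kenton above Elmhurst: 11+8+4 = 23.
Ballots ranking Elmhurst above Kenton: 0.
Kenton wins the head-to-head, 23–0.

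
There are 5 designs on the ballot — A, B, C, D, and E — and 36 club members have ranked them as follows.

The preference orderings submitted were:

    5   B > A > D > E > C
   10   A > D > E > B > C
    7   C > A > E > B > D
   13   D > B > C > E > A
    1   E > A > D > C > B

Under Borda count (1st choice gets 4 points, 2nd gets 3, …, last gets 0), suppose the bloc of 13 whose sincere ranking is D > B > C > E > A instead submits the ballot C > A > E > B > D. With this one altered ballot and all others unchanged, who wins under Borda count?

A

Borda totals with the altered ballot: A 118, B 50, C 81, D 42, E 69.
The switch changes the winner from D to A.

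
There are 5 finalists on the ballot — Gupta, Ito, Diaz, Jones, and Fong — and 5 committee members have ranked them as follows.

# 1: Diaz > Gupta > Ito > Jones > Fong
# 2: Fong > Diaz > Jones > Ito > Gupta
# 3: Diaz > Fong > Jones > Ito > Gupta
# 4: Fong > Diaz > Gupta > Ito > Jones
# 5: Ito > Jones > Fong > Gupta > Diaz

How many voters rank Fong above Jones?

Ballots ranking Fong above Jones: 3.
Ballots ranking Jones above Fong: 2.
So 3 of 5 voters prefer Fong to Jones.

3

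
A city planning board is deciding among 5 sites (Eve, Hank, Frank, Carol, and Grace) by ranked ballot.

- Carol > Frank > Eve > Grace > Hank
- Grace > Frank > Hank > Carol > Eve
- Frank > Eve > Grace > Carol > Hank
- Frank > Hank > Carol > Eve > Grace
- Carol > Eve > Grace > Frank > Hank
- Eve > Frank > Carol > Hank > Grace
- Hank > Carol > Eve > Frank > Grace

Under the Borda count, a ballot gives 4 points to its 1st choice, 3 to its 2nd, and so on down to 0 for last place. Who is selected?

Borda scores:
  Eve: 2 + 0 + 3 + 1 + 3 + 4 + 2 = 15
  Hank: 0 + 2 + 0 + 3 + 0 + 1 + 4 = 10
  Frank: 3 + 3 + 4 + 4 + 1 + 3 + 1 = 19
  Carol: 4 + 1 + 1 + 2 + 4 + 2 + 3 = 17
  Grace: 1 + 4 + 2 + 0 + 2 + 0 + 0 = 9
Frank has the highest total.

Frank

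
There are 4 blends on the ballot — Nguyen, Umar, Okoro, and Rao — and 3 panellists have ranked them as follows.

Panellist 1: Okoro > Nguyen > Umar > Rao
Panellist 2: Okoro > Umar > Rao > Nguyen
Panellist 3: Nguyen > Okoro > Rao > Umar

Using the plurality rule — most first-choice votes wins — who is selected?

First-place vote totals:
  Nguyen: 1
  Umar: 0
  Okoro: 2
  Rao: 0
Okoro has the most first-place votes.

Okoro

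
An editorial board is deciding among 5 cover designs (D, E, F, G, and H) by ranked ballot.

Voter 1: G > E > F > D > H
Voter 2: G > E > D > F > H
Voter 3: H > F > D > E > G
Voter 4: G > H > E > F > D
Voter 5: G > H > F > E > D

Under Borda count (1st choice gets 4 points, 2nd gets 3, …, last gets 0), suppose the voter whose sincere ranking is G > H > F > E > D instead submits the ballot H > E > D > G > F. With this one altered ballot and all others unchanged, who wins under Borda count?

Borda totals with the altered ballot: D 7, E 12, F 7, G 13, H 11.
The winner is unchanged: still G.

G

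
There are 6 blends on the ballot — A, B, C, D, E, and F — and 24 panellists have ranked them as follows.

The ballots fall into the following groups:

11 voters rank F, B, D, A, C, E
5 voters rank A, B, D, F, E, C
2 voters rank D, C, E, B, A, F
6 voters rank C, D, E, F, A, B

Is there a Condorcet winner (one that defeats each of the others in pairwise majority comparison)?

No

Head-to-head results (24 voters total):
A vs B: B wins 13–11.
A vs C: A wins 16–8.
A vs D: D wins 19–5.
A vs E: A wins 16–8.
A vs F: F wins 17–7.
B vs C: B wins 16–8.
B vs D: B wins 16–8.
B vs E: B wins 16–8.
B vs F: F wins 17–7.
C vs D: D wins 18–6.
C vs E: C wins 19–5.
C vs F: F wins 16–8.
D vs E: D wins 24–0.
D vs F: D wins 13–11.
E vs F: F wins 16–8.
No candidate beats all others: B beats D beats F beats B, a majority cycle.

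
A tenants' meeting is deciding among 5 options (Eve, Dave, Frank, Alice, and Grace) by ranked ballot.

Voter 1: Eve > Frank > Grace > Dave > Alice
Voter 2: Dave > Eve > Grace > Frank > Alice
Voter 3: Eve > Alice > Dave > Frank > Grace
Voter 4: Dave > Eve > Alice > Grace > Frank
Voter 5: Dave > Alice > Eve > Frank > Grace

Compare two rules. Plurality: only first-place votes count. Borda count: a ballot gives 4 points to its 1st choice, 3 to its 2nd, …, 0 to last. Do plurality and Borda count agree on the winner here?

Plurality first-place counts: Eve 2, Dave 3, Frank 0, Alice 0, Grace 0 → Dave.
Borda totals: Eve 16, Dave 15, Frank 6, Alice 8, Grace 5 → Eve.
The two rules disagree: plurality picks Dave, Borda picks Eve.

No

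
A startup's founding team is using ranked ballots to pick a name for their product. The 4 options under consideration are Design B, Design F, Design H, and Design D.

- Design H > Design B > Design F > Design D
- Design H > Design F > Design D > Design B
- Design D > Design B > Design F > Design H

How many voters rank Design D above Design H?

1

Ballots ranking Design D above Design H: 1.
Ballots ranking Design H above Design D: 2.
So 1 of 3 voters prefer Design D to Design H.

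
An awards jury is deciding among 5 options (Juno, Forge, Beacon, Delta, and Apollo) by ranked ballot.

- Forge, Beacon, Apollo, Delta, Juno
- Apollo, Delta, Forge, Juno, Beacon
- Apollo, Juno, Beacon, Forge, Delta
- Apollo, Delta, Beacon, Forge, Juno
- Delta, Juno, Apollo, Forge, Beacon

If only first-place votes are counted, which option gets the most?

Apollo

First-place vote totals:
  Juno: 0
  Forge: 1
  Beacon: 0
  Delta: 1
  Apollo: 3
Apollo has the most first-place votes.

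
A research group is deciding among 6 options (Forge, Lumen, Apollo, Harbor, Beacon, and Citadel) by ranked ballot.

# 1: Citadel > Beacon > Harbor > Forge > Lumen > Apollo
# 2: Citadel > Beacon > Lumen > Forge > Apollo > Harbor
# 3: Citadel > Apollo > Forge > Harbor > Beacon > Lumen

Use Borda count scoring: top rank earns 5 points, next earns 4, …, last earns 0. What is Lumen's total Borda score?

Borda scores:
  Forge: 2 + 2 + 3 = 7
  Lumen: 1 + 3 + 0 = 4
  Apollo: 0 + 1 + 4 = 5
  Harbor: 3 + 0 + 2 = 5
  Beacon: 4 + 4 + 1 = 9
  Citadel: 5 + 5 + 5 = 15

4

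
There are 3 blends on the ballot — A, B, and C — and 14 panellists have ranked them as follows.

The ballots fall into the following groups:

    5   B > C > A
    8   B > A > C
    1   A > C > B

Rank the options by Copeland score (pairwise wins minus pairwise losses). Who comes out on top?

B

Pairwise results:
  A vs B: B wins 13–1.
  A vs C: A wins 9–5.
  B vs C: B wins 13–1.
Copeland scores (wins − losses):
  A: 1 − 1 = 0
  B: 2 − 0 = 2
  C: 0 − 2 = -2
B has the best Copeland score.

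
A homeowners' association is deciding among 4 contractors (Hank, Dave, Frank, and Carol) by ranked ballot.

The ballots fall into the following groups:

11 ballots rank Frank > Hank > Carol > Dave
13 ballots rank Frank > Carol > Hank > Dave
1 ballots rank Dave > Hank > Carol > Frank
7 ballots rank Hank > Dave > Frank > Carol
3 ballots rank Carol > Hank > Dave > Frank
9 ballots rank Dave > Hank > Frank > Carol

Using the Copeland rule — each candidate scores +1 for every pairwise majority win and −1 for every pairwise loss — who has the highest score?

Pairwise results:
  Hank vs Dave: Hank wins 34–10.
  Hank vs Frank: Frank wins 24–20.
  Hank vs Carol: Hank wins 28–16.
  Dave vs Frank: Frank wins 24–20.
  Dave vs Carol: Carol wins 27–17.
  Frank vs Carol: Frank wins 40–4.
Copeland scores (wins − losses):
  Hank: 2 − 1 = 1
  Dave: 0 − 3 = -3
  Frank: 3 − 0 = 3
  Carol: 1 − 2 = -1
Frank has the best Copeland score.

Frank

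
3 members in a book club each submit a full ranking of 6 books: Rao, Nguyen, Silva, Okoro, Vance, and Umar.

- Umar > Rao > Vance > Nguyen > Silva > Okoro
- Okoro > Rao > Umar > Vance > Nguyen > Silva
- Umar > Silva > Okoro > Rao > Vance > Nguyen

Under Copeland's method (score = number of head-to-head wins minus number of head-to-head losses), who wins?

Pairwise results:
  Rao vs Nguyen: Rao wins 3–0.
  Rao vs Silva: Rao wins 2–1.
  Rao vs Okoro: Okoro wins 2–1.
  Rao vs Vance: Rao wins 3–0.
  Rao vs Umar: Umar wins 2–1.
  Nguyen vs Silva: Nguyen wins 2–1.
  Nguyen vs Okoro: Okoro wins 2–1.
  Nguyen vs Vance: Vance wins 3–0.
  Nguyen vs Umar: Umar wins 3–0.
  Silva vs Okoro: Silva wins 2–1.
  Silva vs Vance: Vance wins 2–1.
  Silva vs Umar: Umar wins 3–0.
  Okoro vs Vance: Okoro wins 2–1.
  Okoro vs Umar: Umar wins 2–1.
  Vance vs Umar: Umar wins 3–0.
Copeland scores (wins − losses):
  Rao: 3 − 2 = 1
  Nguyen: 1 − 4 = -3
  Silva: 1 − 4 = -3
  Okoro: 3 − 2 = 1
  Vance: 2 − 3 = -1
  Umar: 5 − 0 = 5
Umar has the best Copeland score.

Umar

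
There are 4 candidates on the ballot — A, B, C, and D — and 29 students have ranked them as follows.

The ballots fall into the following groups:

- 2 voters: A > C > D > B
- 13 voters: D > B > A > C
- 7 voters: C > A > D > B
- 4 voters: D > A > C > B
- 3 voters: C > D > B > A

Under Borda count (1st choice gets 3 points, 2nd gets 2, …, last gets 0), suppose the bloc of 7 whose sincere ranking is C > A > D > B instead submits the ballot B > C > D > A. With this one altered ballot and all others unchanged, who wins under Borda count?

D

Borda totals with the altered ballot: A 27, B 50, C 31, D 66.
The winner is unchanged: still D.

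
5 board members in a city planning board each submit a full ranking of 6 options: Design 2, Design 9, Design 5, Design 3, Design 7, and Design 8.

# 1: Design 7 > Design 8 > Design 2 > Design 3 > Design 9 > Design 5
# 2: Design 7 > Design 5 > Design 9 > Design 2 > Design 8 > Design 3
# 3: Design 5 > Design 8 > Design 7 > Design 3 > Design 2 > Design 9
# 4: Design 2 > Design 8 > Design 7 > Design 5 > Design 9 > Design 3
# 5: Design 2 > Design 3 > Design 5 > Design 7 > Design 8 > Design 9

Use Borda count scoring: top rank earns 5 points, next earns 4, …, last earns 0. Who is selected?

Design 7

Borda scores:
  Design 2: 3 + 2 + 1 + 5 + 5 = 16
  Design 9: 1 + 3 + 0 + 1 + 0 = 5
  Design 5: 0 + 4 + 5 + 2 + 3 = 14
  Design 3: 2 + 0 + 2 + 0 + 4 = 8
  Design 7: 5 + 5 + 3 + 3 + 2 = 18
  Design 8: 4 + 1 + 4 + 4 + 1 = 14
Design 7 has the highest total.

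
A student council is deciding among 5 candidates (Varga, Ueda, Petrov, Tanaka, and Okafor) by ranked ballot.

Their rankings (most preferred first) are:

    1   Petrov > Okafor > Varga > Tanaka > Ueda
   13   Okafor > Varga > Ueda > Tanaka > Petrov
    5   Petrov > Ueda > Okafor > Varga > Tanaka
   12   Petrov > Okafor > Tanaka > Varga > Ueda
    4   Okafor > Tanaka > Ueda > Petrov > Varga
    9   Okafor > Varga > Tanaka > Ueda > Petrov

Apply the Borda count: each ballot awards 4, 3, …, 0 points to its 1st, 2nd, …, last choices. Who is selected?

Borda scores:
  Varga: 2 + 13·3 + 5·1 + 12·1 + 4·0 + 9·3 = 85
  Ueda: 0 + 13·2 + 5·3 + 12·0 + 4·2 + 9·1 = 58
  Petrov: 4 + 13·0 + 5·4 + 12·4 + 4·1 + 9·0 = 76
  Tanaka: 1 + 13·1 + 5·0 + 12·2 + 4·3 + 9·2 = 68
  Okafor: 3 + 13·4 + 5·2 + 12·3 + 4·4 + 9·4 = 153
Okafor has the highest total.

Okafor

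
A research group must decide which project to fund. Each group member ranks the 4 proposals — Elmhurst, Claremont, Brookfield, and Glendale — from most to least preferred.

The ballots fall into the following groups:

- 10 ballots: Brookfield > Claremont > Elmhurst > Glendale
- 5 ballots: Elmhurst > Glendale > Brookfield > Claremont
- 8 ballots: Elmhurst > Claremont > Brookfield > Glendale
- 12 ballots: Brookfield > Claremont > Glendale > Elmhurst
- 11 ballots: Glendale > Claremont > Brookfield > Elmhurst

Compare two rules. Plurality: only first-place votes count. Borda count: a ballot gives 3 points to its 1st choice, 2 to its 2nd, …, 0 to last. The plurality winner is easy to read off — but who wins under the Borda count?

Brookfield

Plurality first-place counts: Elmhurst 13, Claremont 0, Brookfield 22, Glendale 11 → Brookfield.
Borda totals: Elmhurst 49, Claremont 82, Brookfield 90, Glendale 55 → Brookfield.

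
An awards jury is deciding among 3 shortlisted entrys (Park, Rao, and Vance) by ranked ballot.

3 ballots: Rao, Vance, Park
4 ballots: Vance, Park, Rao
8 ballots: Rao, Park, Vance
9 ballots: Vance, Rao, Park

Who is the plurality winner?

First-place vote totals:
  Park: 0
  Rao: 11
  Vance: 13
Vance has the most first-place votes.

Vance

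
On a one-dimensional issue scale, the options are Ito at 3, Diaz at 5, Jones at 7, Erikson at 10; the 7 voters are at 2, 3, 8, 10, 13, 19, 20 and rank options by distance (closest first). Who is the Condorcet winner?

With single-peaked preferences on a line, the Condorcet winner is the candidate closest to the median voter.
The median voter (position 10) is closest to Erikson at 10.
Check: Erikson vs Diaz — voters closer to Erikson: 5 of 7.

Erikson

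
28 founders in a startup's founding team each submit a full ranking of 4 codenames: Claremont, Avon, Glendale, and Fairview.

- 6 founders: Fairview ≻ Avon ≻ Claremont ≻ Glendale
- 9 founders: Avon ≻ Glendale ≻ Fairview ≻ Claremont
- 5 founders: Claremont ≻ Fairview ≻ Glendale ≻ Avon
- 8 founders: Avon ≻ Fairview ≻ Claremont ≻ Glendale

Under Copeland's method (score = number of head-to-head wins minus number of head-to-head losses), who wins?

Pairwise results:
  Claremont vs Avon: Avon wins 23–5.
  Claremont vs Glendale: Claremont wins 19–9.
  Claremont vs Fairview: Fairview wins 23–5.
  Avon vs Glendale: Avon wins 23–5.
  Avon vs Fairview: Avon wins 17–11.
  Glendale vs Fairview: Fairview wins 19–9.
Copeland scores (wins − losses):
  Claremont: 1 − 2 = -1
  Avon: 3 − 0 = 3
  Glendale: 0 − 3 = -3
  Fairview: 2 − 1 = 1
Avon has the best Copeland score.

Avon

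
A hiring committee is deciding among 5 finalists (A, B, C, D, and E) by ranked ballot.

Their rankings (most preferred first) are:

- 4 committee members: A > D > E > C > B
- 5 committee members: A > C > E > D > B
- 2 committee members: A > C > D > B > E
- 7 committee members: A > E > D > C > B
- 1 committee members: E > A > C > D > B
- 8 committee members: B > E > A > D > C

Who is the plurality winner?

First-place vote totals:
  A: 18
  B: 8
  C: 0
  D: 0
  E: 1
A has the most first-place votes.

A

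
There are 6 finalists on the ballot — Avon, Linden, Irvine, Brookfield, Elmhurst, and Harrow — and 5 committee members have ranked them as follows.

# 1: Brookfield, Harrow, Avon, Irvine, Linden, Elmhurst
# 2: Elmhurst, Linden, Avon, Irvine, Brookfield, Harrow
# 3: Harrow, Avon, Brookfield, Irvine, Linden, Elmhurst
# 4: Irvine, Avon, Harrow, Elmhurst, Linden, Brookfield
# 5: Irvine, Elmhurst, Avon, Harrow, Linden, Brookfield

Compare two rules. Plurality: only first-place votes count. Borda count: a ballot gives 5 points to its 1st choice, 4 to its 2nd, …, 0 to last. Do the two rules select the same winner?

Plurality first-place counts: Avon 0, Linden 0, Irvine 2, Brookfield 1, Elmhurst 1, Harrow 1 → Irvine.
Borda totals: Avon 17, Linden 8, Irvine 16, Brookfield 9, Elmhurst 11, Harrow 14 → Avon.
The two rules disagree: plurality picks Irvine, Borda picks Avon.

No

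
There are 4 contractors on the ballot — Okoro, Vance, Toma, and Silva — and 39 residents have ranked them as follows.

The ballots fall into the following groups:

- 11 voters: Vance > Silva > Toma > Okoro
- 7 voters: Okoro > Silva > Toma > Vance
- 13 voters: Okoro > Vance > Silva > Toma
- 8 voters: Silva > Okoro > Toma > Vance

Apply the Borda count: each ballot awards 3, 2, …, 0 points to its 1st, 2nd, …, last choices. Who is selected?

Borda scores:
  Okoro: 11·0 + 7·3 + 13·3 + 8·2 = 76
  Vance: 11·3 + 7·0 + 13·2 + 8·0 = 59
  Toma: 11·1 + 7·1 + 13·0 + 8·1 = 26
  Silva: 11·2 + 7·2 + 13·1 + 8·3 = 73
Okoro has the highest total.

Okoro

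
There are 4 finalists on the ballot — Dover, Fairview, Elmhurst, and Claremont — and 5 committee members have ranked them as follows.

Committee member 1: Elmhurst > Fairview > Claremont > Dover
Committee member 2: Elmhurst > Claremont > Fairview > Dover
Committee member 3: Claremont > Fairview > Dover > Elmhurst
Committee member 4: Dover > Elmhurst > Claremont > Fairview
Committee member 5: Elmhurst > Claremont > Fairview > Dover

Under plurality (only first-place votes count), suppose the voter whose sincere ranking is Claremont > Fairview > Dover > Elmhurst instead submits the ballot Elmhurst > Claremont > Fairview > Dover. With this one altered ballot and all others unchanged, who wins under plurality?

Elmhurst

First-place totals with the altered ballot: Dover 1, Fairview 0, Elmhurst 4, Claremont 0.
The winner is unchanged: still Elmhurst.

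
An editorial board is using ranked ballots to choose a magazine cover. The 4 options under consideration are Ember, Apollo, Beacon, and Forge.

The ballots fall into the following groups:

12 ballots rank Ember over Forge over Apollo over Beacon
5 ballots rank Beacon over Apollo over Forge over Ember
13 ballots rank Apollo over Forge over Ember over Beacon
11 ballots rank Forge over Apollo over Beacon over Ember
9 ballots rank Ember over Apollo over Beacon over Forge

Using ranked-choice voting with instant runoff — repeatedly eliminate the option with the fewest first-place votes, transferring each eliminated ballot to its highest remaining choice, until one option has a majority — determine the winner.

Round 1: Ember 21, Apollo 13, Forge 11, Beacon 5. Beacon has the fewest and is eliminated.
Round 2: Ember 21, Apollo 18, Forge 11. Forge has the fewest and is eliminated.
Round 3: Apollo 29, Ember 21. Apollo has a majority.

Apollo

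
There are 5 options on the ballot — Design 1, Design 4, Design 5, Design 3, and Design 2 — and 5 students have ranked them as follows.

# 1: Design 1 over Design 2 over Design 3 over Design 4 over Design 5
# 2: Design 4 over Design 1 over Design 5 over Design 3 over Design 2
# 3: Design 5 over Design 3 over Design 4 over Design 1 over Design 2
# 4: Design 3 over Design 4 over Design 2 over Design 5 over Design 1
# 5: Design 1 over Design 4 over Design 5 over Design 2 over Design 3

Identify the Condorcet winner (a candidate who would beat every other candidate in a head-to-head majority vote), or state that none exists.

There is no Condorcet winner

Head-to-head results (5 voters total):
Design 1 vs Design 4: Design 4 wins 3–2.
Design 1 vs Design 5: Design 1 wins 3–2.
Design 1 vs Design 3: Design 1 wins 3–2.
Design 1 vs Design 2: Design 1 wins 4–1.
Design 4 vs Design 5: Design 4 wins 4–1.
Design 4 vs Design 3: Design 3 wins 3–2.
Design 4 vs Design 2: Design 4 wins 4–1.
Design 5 vs Design 3: Design 5 wins 3–2.
Design 5 vs Design 2: Design 5 wins 3–2.
Design 3 vs Design 2: Design 3 wins 3–2.
No candidate beats all others: Design 1 beats Design 3 beats Design 4 beats Design 1, a majority cycle.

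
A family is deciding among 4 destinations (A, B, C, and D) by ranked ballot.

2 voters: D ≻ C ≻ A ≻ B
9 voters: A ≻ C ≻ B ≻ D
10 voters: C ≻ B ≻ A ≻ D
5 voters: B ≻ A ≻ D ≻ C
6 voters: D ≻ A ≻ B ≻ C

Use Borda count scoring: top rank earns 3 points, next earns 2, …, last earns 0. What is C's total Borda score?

52

Borda scores:
  A: 2·1 + 9·3 + 10·1 + 5·2 + 6·2 = 61
  B: 2·0 + 9·1 + 10·2 + 5·3 + 6·1 = 50
  C: 2·2 + 9·2 + 10·3 + 5·0 + 6·0 = 52
  D: 2·3 + 9·0 + 10·0 + 5·1 + 6·3 = 29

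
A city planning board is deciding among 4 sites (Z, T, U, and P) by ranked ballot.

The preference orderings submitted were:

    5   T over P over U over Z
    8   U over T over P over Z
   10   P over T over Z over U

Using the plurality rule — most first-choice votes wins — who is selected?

First-place vote totals:
  Z: 0
  T: 5
  U: 8
  P: 10
P has the most first-place votes.

P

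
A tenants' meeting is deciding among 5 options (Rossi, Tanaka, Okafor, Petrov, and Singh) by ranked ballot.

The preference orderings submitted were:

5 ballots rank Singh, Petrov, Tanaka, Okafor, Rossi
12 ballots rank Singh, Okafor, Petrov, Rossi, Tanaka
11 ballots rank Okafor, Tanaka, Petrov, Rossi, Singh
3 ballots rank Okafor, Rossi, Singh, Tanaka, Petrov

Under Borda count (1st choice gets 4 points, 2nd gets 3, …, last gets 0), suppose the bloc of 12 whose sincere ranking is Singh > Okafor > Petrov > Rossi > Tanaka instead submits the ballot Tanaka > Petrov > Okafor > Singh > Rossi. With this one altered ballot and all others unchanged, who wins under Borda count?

Borda totals with the altered ballot: Rossi 20, Tanaka 94, Okafor 85, Petrov 73, Singh 38.
The switch changes the winner from Okafor to Tanaka.

Tanaka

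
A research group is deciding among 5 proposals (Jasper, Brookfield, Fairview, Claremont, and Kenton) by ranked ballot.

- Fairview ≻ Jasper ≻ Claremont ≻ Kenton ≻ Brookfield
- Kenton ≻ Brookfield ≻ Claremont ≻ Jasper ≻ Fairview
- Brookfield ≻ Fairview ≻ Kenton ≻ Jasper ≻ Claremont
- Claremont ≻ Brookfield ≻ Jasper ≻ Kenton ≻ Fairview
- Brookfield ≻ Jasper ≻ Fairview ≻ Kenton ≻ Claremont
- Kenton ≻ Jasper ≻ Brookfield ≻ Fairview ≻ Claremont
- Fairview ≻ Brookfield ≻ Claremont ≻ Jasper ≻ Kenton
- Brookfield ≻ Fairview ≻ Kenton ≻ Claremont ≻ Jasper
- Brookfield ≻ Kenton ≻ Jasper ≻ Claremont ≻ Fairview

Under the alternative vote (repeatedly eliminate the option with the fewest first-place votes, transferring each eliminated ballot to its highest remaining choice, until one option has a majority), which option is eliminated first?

Jasper

Round 1: Brookfield 4, Fairview 2, Kenton 2, Claremont 1, Jasper 0. Jasper has the fewest and is eliminated.
Round 2: Brookfield 4, Fairview 2, Kenton 2, Claremont 1. Claremont has the fewest and is eliminated.
Round 3: Brookfield 5, Fairview 2, Kenton 2. Brookfield has a majority.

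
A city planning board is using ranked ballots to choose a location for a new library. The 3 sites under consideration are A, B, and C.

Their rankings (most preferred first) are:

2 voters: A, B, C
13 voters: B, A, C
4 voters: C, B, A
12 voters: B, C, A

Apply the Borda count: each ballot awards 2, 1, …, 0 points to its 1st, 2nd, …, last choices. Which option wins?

Borda scores:
  A: 2·2 + 13·1 + 4·0 + 12·0 = 17
  B: 2·1 + 13·2 + 4·1 + 12·2 = 56
  C: 2·0 + 13·0 + 4·2 + 12·1 = 20
B has the highest total.

B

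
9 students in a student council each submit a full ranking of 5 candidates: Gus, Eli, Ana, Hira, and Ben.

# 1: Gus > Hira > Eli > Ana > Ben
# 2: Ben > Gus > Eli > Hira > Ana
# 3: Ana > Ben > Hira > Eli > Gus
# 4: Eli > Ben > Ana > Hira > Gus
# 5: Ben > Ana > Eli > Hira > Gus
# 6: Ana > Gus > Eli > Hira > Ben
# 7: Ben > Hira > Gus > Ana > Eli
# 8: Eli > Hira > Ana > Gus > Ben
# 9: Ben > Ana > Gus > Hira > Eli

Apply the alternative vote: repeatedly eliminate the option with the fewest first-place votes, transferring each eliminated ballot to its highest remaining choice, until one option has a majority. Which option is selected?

Round 1: Ben 4, Eli 2, Ana 2, Gus 1, Hira 0. Hira has the fewest and is eliminated.
Round 2: Ben 4, Eli 2, Ana 2, Gus 1. Gus has the fewest and is eliminated.
Round 3: Ben 4, Eli 3, Ana 2. Ana has the fewest and is eliminated.
Round 4: Ben 5, Eli 4. Ben has a majority.

Ben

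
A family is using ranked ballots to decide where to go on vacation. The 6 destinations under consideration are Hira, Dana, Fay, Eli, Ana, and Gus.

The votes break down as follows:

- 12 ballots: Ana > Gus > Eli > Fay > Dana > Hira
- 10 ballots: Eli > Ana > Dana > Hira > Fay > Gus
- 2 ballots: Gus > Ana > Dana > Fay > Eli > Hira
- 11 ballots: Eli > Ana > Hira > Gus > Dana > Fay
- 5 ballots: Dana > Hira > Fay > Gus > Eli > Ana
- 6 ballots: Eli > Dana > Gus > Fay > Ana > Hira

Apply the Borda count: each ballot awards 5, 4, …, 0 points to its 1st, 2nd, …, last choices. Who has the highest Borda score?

Eli

Borda scores:
  Hira: 12·0 + 10·2 + 2·0 + 11·3 + 5·4 + 6·0 = 73
  Dana: 12·1 + 10·3 + 2·3 + 11·1 + 5·5 + 6·4 = 108
  Fay: 12·2 + 10·1 + 2·2 + 11·0 + 5·3 + 6·2 = 65
  Eli: 12·3 + 10·5 + 2·1 + 11·5 + 5·1 + 6·5 = 178
  Ana: 12·5 + 10·4 + 2·4 + 11·4 + 5·0 + 6·1 = 158
  Gus: 12·4 + 10·0 + 2·5 + 11·2 + 5·2 + 6·3 = 108
Eli has the highest total.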